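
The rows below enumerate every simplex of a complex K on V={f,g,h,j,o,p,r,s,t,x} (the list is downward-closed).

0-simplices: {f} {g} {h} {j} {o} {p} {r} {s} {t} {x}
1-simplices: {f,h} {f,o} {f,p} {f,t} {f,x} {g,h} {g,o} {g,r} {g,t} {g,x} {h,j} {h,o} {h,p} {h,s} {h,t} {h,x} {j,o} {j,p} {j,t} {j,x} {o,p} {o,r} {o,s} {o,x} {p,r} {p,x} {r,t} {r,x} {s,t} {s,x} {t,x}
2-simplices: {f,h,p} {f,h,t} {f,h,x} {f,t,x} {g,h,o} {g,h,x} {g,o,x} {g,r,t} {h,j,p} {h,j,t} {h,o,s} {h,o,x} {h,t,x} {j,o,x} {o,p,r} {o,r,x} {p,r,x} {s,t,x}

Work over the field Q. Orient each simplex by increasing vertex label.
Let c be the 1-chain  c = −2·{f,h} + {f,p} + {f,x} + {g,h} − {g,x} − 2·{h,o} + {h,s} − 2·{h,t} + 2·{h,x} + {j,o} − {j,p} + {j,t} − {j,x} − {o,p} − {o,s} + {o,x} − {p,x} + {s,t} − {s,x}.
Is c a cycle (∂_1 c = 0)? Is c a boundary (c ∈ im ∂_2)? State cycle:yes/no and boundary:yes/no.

n_0=10 n_1=31 n_2=18  [Q]
∂1: piv[fh,fo,fp,ft,fx,gh,gr,hj,hs] rk=9  ker:go,gt,gx,ho,hp,ht,hx,jo,jp,jt,jx,op,or,os,ox,pr,px,rt,rx,st,sx,tx
∂2: piv[fhp,fht,fhx,ftx,gho,ghx,gox,grt,hjp,hjt,hos,jox,opr,orx,prx,stx] rk=16  ker:hox,htx
∂1c = 0
c vs im∂2: reduces to 0 ⇒ boundary

cycle:yes boundary:yes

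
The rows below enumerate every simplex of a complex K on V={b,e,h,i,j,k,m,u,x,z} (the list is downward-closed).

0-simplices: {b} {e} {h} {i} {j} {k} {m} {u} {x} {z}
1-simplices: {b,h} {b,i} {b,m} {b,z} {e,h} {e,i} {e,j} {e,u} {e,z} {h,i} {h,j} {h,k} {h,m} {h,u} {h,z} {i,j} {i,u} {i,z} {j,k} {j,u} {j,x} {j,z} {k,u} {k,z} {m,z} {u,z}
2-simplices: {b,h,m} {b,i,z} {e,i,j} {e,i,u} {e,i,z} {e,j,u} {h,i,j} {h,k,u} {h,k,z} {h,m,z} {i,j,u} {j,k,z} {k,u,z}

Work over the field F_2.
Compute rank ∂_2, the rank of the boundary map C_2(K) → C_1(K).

rank∂_2=12

n_0=10 n_1=26 n_2=13  [Z2]
∂1: piv[bh,bi,bm,bz,eh,ej,eu,hk,jx] rk=9  ker:ei,ez,hi,hj,hm,hu,hz,ij,iu,iz,jk,ju,jz,ku,kz,mz,uz
∂2: piv[bhm,biz,eij,eiu,eiz,eju,hij,hku,hkz,hmz,jkz,kuz] rk=12  ker:iju
rk∂_2=12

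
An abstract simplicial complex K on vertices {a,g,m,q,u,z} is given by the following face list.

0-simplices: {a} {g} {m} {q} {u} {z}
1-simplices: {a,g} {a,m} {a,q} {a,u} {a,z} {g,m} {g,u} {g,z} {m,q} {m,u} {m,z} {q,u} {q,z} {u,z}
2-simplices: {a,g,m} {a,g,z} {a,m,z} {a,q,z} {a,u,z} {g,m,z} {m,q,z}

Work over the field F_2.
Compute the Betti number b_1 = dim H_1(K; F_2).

b_1=3

n_0=6 n_1=14 n_2=7  [Z2]
∂1: piv[ag,am,aq,au,az] rk=5  ker:gm,gu,gz,mq,mu,mz,qu,qz,uz
∂2: piv[agm,agz,amz,aqz,auz,mqz] rk=6  ker:gmz
b_1=(14−5)−6=3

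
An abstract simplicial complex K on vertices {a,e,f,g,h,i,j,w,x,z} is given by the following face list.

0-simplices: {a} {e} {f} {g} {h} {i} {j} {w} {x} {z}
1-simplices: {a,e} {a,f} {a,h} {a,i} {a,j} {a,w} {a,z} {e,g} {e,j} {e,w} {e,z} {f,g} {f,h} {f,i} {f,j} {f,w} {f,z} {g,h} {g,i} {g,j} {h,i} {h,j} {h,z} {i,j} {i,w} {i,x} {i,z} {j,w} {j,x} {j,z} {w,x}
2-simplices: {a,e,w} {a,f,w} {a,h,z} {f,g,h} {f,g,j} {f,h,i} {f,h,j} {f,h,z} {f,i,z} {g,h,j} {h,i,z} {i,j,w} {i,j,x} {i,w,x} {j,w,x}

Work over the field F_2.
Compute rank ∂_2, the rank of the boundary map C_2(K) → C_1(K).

n_0=10 n_1=31 n_2=15  [Z2]
∂1: piv[ae,af,ah,ai,aj,aw,az,eg,ix] rk=9  ker:ej,ew,ez,fg,fh,fi,fj,fw,fz,gh,gi,gj,hi,hj,hz,ij,iw,iz,jw,jx,jz,wx
∂2: piv[aew,afw,ahz,fgh,fgj,fhi,fhj,fhz,fiz,ijw,ijx,iwx] rk=12  ker:ghj,hiz,jwx
rk∂_2=12

rank∂_2=12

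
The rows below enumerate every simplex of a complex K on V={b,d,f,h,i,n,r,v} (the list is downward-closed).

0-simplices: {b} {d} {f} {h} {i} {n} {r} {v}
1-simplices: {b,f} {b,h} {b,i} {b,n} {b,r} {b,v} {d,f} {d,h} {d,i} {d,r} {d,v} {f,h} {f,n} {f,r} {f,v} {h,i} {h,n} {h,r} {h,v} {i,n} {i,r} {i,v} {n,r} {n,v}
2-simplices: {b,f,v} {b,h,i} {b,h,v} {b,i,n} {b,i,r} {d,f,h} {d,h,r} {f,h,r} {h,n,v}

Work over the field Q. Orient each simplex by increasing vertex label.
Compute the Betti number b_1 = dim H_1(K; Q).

b_1=8

n_0=8 n_1=24 n_2=9  [Q]
∂1: piv[bf,bh,bi,bn,br,bv,df] rk=7  ker:dh,di,dr,dv,fh,fn,fr,fv,hi,hn,hr,hv,in,ir,iv,nr,nv
∂2: piv[bfv,bhi,bhv,bin,bir,dfh,dhr,fhr,hnv] rk=9
b_1=(24−7)−9=8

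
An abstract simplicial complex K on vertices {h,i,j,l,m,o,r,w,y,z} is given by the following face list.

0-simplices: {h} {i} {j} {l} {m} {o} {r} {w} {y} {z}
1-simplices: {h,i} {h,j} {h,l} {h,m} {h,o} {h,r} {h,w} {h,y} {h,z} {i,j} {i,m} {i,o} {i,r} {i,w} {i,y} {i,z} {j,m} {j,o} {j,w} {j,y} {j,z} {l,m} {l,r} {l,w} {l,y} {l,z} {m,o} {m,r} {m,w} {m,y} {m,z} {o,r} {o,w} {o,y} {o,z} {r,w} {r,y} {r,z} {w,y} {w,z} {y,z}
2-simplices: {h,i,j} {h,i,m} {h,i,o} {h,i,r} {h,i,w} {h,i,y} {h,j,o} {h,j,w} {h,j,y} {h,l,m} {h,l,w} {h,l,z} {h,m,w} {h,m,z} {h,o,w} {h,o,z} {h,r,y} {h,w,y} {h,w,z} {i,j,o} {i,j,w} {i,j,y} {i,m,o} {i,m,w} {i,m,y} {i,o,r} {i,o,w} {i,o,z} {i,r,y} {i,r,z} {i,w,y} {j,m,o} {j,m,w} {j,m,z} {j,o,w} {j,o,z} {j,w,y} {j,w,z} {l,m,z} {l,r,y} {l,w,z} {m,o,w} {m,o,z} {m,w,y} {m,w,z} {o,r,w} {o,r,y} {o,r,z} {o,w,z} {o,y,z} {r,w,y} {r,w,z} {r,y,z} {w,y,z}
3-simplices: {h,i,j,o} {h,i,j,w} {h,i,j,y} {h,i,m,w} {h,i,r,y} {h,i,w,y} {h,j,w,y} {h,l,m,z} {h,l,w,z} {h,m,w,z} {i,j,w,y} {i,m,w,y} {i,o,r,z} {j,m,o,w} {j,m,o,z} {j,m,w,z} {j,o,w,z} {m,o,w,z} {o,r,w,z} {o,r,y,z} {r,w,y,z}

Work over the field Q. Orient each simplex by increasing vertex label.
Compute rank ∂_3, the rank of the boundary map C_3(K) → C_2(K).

rank∂_3=19

n_0=10 n_1=41 n_2=54 n_3=21  [Q]
∂1: piv[hi,hj,hl,hm,ho,hr,hw,hy,hz] rk=9  ker:ij,im,io,ir,iw,iy,iz,jm,jo,jw,jy,jz,lm,lr,lw,ly,lz,mo,mr,mw,my,mz,or,ow,oy,oz,rw,ry,rz,wy,wz,yz
∂2: piv[hij,him,hio,hir,hiw,hiy,hjo,hjw,hjy,hlm,hlw,hlz,hmw,hmz,how,hoz,hry,hwy,hwz,imo,imy,ior,ioz,irz,jmo,jmz,lry,orw,ory,oyz] rk=30  ker:ijo,ijw,ijy,imw,iow,iry,iwy,jmw,jow,joz,jwy,jwz,lmz,lwz,mow,moz,mwy,mwz,orz,owz,rwy,rwz,ryz,wyz
∂3: piv[hijo,hijw,hijy,himw,hiry,hiwy,hjwy,hlmz,hlwz,hmwz,imwy,iorz,jmow,jmoz,jmwz,jowz,orwz,oryz,rwyz] rk=19  ker:ijwy,mowz
rk∂_3=19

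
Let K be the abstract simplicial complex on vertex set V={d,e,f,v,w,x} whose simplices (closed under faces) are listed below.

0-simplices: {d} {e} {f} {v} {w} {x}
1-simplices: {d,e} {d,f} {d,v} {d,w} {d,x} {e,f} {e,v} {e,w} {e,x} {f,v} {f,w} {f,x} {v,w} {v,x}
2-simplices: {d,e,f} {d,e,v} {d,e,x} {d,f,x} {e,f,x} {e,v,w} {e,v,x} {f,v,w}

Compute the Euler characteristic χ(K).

χ(K)=0

n_0=6 n_1=14 n_2=8
χ=+6−14+8=0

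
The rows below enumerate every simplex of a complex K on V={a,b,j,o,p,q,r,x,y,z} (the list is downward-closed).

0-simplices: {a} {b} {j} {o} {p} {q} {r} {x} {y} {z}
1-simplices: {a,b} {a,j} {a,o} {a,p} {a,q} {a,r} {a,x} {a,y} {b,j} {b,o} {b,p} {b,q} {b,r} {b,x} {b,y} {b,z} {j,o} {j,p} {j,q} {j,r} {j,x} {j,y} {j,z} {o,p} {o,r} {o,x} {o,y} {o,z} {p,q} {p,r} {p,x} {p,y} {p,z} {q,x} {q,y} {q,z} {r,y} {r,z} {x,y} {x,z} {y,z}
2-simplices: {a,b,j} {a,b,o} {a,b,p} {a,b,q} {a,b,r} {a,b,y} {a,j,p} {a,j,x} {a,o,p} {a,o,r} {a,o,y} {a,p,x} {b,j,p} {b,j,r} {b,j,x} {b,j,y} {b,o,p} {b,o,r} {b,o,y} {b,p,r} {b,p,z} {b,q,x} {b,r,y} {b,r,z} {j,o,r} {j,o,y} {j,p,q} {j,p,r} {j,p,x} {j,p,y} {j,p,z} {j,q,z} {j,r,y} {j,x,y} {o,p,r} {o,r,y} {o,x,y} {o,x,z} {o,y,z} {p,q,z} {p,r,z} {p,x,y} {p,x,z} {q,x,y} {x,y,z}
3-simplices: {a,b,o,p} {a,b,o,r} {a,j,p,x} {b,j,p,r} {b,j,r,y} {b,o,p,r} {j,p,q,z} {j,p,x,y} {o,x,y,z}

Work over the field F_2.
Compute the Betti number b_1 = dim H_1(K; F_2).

n_0=10 n_1=41 n_2=45 n_3=9  [Z2]
∂1: piv[ab,aj,ao,ap,aq,ar,ax,ay,bz] rk=9  ker:bj,bo,bp,bq,br,bx,by,jo,jp,jq,jr,jx,jy,jz,op,or,ox,oy,oz,pq,pr,px,py,pz,qx,qy,qz,ry,rz,xy,xz,yz
∂2: piv[abj,abo,abp,abq,abr,aby,ajp,ajx,aop,aor,aoy,apx,bjr,bjx,bjy,bpr,bpz,bqx,bry,brz,jor,jpq,jpy,jpz,jqz,jxy,oxy,oxz,oyz,pxz,qxy] rk=31  ker:bjp,bop,bor,boy,joy,jpr,jpx,jry,opr,ory,pqz,prz,pxy,xyz
∂3: piv[abop,abor,ajpx,bjpr,bjry,bopr,jpqz,jpxy,oxyz] rk=9
b_1=(41−9)−31=1

b_1=1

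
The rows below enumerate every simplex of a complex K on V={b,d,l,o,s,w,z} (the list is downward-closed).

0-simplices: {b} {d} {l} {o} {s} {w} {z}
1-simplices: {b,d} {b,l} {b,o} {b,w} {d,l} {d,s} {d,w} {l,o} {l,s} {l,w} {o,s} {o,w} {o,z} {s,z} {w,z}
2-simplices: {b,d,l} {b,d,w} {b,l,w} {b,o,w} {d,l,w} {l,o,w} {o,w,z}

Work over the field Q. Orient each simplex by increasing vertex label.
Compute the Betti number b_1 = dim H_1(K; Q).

n_0=7 n_1=15 n_2=7  [Q]
∂1: piv[bd,bl,bo,bw,ds,oz] rk=6  ker:dl,dw,lo,ls,lw,os,ow,sz,wz
∂2: piv[bdl,bdw,blw,bow,low,owz] rk=6  ker:dlw
b_1=(15−6)−6=3

b_1=3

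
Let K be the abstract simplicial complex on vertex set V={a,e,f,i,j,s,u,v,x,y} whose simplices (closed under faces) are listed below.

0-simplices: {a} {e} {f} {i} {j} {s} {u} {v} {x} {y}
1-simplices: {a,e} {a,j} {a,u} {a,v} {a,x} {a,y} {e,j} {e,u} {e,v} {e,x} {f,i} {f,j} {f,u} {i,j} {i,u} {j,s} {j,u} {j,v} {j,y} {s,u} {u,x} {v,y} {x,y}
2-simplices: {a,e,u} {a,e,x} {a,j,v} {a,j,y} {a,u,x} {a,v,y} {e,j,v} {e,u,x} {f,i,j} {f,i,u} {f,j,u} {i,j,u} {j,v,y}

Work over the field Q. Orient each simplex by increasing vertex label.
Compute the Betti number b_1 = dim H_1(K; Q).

n_0=10 n_1=23 n_2=13  [Q]
∂1: piv[ae,aj,au,av,ax,ay,fi,fj,js] rk=9  ker:ej,eu,ev,ex,fu,ij,iu,ju,jv,jy,su,ux,vy,xy
∂2: piv[aeu,aex,ajv,ajy,aux,avy,ejv,fij,fiu,fju] rk=10  ker:eux,iju,jvy
b_1=(23−9)−10=4

b_1=4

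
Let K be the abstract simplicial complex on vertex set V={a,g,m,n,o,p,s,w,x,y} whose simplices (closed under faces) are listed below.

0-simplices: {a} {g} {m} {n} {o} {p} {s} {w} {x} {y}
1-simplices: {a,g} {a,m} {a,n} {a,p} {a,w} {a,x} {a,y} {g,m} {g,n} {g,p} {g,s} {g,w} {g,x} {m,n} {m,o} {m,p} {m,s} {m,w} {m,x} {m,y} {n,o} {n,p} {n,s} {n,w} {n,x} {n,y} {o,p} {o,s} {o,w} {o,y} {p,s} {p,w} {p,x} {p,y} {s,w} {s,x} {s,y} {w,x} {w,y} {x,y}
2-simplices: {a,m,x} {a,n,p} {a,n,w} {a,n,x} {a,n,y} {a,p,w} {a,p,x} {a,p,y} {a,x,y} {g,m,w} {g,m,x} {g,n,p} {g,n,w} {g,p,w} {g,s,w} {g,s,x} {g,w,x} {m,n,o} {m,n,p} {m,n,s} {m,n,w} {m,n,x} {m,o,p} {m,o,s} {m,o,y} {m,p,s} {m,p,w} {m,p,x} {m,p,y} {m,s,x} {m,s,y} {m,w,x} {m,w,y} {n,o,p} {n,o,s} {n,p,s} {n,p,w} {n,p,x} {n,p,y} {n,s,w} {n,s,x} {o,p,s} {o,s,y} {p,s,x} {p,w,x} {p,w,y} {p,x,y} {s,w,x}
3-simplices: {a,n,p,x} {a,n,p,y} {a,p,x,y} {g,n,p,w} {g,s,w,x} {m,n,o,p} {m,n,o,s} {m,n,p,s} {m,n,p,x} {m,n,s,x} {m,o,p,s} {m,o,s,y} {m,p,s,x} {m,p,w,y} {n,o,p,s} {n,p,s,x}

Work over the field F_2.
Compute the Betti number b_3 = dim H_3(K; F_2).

n_0=10 n_1=40 n_2=48 n_3=16  [Z2]
∂1: piv[ag,am,an,ap,aw,ax,ay,gs,mo] rk=9  ker:gm,gn,gp,gw,gx,mn,mp,ms,mw,mx,my,no,np,ns,nw,nx,ny,op,os,ow,oy,ps,pw,px,py,sw,sx,sy,wx,wy,xy
∂2: piv[amx,anp,anw,anx,any,apw,apx,apy,axy,gmw,gmx,gnp,gnw,gsw,gsx,gwx,mno,mnp,mns,mnw,mnx,mop,mos,moy,mps,mpy,msx,msy,mwy] rk=29  ker:gpw,mpw,mpx,mwx,nop,nos,nps,npw,npx,npy,nsw,nsx,ops,osy,psx,pwx,pwy,pxy,swx
∂3: piv[anpx,anpy,apxy,gnpw,gswx,mnop,mnos,mnps,mnpx,mnsx,mops,mosy,mpsx,mpwy] rk=14  ker:nops,npsx
b_3=(16−14)−0=2

b_3=2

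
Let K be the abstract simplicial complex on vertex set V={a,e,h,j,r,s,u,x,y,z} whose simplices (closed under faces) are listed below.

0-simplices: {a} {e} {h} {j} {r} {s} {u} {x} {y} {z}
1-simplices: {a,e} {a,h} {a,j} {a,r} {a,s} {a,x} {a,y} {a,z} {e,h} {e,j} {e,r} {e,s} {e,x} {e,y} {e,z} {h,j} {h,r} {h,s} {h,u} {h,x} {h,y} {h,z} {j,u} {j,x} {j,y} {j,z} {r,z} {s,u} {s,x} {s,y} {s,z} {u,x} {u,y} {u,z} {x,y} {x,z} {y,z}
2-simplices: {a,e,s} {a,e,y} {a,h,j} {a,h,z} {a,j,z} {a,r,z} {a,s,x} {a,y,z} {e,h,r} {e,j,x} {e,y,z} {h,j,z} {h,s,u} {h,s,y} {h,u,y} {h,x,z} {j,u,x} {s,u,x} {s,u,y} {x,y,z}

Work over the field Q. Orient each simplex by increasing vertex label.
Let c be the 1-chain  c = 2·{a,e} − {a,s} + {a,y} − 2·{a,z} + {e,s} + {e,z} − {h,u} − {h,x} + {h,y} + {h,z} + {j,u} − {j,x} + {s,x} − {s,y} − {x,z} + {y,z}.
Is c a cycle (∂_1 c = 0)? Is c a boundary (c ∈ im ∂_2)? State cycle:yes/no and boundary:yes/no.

cycle:yes boundary:yes

n_0=10 n_1=37 n_2=20  [Q]
∂1: piv[ae,ah,aj,ar,as,ax,ay,az,hu] rk=9  ker:eh,ej,er,es,ex,ey,ez,hj,hr,hs,hx,hy,hz,ju,jx,jy,jz,rz,su,sx,sy,sz,ux,uy,uz,xy,xz,yz
∂2: piv[aes,aey,ahj,ahz,ajz,arz,asx,ayz,ehr,ejx,eyz,hsu,hsy,huy,hxz,jux,sux,xyz] rk=18  ker:hjz,suy
∂1c = 0
c vs im∂2: reduces to 0 ⇒ boundary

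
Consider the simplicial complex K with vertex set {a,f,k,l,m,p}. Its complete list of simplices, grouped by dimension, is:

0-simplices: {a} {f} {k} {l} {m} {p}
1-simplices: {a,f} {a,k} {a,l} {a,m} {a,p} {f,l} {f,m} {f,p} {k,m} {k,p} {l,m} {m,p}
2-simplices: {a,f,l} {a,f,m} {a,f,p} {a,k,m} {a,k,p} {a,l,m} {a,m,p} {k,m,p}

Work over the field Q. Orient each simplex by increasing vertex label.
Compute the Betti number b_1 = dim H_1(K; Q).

n_0=6 n_1=12 n_2=8  [Q]
∂1: piv[af,ak,al,am,ap] rk=5  ker:fl,fm,fp,km,kp,lm,mp
∂2: piv[afl,afm,afp,akm,akp,alm,amp] rk=7  ker:kmp
b_1=(12−5)−7=0

b_1=0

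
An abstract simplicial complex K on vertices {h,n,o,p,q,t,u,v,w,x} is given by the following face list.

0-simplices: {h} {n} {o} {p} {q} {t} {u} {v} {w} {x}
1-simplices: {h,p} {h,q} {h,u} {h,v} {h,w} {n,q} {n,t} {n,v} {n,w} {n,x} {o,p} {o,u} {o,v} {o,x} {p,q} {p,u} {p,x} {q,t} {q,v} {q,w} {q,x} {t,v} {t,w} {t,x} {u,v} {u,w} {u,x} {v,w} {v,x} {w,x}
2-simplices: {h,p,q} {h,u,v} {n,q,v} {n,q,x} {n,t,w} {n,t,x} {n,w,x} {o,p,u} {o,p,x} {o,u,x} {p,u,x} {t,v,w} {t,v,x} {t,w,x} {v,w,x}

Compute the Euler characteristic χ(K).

χ(K)=-5

n_0=10 n_1=30 n_2=15
χ=+10−30+15=-5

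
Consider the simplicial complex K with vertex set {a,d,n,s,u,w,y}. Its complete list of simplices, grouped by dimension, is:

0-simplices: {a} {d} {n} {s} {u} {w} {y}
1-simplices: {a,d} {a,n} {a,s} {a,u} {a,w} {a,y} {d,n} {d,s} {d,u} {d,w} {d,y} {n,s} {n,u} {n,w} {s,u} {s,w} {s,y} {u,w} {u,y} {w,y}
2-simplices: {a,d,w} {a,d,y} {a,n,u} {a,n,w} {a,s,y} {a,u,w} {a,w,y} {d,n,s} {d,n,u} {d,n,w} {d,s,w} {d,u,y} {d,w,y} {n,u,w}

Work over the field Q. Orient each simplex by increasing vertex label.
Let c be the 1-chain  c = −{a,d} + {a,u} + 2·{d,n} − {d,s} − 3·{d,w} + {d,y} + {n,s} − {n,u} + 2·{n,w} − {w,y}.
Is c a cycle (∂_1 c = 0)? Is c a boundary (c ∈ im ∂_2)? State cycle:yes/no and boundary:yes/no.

cycle:yes boundary:yes

n_0=7 n_1=20 n_2=14  [Q]
∂1: piv[ad,an,as,au,aw,ay] rk=6  ker:dn,ds,du,dw,dy,ns,nu,nw,su,sw,sy,uw,uy,wy
∂2: piv[adw,ady,anu,anw,asy,auw,awy,dns,dnu,dnw,dsw,duy] rk=12  ker:dwy,nuw
∂1c = 0
c vs im∂2: reduces to 0 ⇒ boundary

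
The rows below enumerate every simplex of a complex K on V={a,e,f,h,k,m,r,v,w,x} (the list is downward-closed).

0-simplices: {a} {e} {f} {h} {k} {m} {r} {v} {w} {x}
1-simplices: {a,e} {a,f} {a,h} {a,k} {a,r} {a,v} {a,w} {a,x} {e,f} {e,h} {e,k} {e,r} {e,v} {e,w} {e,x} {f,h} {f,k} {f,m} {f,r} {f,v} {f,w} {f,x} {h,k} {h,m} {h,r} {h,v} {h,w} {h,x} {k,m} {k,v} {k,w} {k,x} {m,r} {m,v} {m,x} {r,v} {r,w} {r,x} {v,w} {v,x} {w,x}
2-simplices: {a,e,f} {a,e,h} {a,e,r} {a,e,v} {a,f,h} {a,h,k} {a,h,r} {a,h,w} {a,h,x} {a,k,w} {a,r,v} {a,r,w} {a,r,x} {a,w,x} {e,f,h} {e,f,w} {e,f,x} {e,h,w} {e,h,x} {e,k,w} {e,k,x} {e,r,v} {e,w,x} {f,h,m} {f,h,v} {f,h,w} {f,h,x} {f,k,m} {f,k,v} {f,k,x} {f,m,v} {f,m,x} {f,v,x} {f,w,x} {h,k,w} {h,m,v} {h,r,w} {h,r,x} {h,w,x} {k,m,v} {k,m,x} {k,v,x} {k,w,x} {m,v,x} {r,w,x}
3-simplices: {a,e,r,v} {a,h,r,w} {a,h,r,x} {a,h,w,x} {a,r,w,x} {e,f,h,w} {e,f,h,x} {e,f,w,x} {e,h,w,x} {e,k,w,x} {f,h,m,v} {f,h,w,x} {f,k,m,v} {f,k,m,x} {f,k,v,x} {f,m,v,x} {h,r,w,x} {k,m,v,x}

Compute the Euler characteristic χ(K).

n_0=10 n_1=41 n_2=45 n_3=18
χ=+10−41+45−18=-4

χ(K)=-4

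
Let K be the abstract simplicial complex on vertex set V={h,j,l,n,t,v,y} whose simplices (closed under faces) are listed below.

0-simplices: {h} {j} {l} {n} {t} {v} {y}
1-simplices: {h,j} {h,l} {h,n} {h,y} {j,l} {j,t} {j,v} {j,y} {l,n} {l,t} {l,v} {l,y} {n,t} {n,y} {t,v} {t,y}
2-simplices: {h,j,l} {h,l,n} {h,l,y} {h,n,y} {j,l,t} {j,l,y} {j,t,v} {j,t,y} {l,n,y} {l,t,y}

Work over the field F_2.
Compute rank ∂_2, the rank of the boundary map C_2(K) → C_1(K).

rank∂_2=8

n_0=7 n_1=16 n_2=10  [Z2]
∂1: piv[hj,hl,hn,hy,jt,jv] rk=6  ker:jl,jy,ln,lt,lv,ly,nt,ny,tv,ty
∂2: piv[hjl,hln,hly,hny,jlt,jly,jtv,jty] rk=8  ker:lny,lty
rk∂_2=8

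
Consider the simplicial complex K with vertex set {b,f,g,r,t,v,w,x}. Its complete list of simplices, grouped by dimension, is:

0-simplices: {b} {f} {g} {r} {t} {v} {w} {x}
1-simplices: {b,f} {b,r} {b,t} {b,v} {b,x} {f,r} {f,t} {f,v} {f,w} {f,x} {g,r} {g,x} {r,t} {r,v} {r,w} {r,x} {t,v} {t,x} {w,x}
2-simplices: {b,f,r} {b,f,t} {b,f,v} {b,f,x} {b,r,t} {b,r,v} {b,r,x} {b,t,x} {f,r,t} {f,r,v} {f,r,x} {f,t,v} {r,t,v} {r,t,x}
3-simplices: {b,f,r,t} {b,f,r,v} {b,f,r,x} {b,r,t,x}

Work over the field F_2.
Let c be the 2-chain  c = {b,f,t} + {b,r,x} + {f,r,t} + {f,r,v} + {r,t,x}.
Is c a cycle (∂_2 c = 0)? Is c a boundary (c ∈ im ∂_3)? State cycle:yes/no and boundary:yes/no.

n_0=8 n_1=19 n_2=14 n_3=4  [Z2]
∂1: piv[bf,br,bt,bv,bx,fw,gr] rk=7  ker:fr,ft,fv,fx,gx,rt,rv,rw,rx,tv,tx,wx
∂2: piv[bfr,bft,bfv,bfx,brt,brv,brx,btx,ftv] rk=9  ker:frt,frv,frx,rtv,rtx
∂3: piv[bfrt,bfrv,bfrx,brtx] rk=4
∂2c = {b,f} + {b,r} + {b,t} + {b,x} + {f,v} + {r,v} + {t,x}

cycle:no boundary:no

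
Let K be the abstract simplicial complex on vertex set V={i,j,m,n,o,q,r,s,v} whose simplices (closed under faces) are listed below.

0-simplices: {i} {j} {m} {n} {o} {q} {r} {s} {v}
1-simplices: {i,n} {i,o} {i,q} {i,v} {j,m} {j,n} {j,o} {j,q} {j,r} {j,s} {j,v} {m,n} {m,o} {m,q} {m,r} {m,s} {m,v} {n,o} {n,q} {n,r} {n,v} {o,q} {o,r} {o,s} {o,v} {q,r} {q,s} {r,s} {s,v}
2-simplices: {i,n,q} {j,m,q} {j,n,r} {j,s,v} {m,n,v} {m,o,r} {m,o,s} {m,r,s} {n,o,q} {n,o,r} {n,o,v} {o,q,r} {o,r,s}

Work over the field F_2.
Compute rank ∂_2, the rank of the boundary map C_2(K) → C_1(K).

rank∂_2=12

n_0=9 n_1=29 n_2=13  [Z2]
∂1: piv[in,io,iq,iv,jm,jn,jr,js] rk=8  ker:jo,jq,jv,mn,mo,mq,mr,ms,mv,no,nq,nr,nv,oq,or,os,ov,qr,qs,rs,sv
∂2: piv[inq,jmq,jnr,jsv,mnv,mor,mos,mrs,noq,nor,nov,oqr] rk=12  ker:ors
rk∂_2=12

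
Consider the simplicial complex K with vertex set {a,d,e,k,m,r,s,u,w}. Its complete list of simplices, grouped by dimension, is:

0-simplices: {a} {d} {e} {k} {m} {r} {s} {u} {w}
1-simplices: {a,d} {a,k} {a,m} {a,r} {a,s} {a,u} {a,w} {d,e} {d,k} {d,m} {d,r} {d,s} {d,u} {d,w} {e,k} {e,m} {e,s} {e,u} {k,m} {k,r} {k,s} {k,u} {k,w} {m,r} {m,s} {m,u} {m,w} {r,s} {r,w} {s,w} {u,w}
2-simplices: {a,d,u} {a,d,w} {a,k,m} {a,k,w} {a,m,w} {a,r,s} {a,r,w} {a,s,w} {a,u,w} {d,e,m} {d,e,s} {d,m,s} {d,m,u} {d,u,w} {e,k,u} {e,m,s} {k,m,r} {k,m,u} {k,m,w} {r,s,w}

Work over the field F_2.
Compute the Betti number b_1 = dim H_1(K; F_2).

n_0=9 n_1=31 n_2=20  [Z2]
∂1: piv[ad,ak,am,ar,as,au,aw,de] rk=8  ker:dk,dm,dr,ds,du,dw,ek,em,es,eu,km,kr,ks,ku,kw,mr,ms,mu,mw,rs,rw,sw,uw
∂2: piv[adu,adw,akm,akw,amw,ars,arw,asw,auw,dem,des,dms,dmu,eku,kmr,kmu] rk=16  ker:duw,ems,kmw,rsw
b_1=(31−8)−16=7

b_1=7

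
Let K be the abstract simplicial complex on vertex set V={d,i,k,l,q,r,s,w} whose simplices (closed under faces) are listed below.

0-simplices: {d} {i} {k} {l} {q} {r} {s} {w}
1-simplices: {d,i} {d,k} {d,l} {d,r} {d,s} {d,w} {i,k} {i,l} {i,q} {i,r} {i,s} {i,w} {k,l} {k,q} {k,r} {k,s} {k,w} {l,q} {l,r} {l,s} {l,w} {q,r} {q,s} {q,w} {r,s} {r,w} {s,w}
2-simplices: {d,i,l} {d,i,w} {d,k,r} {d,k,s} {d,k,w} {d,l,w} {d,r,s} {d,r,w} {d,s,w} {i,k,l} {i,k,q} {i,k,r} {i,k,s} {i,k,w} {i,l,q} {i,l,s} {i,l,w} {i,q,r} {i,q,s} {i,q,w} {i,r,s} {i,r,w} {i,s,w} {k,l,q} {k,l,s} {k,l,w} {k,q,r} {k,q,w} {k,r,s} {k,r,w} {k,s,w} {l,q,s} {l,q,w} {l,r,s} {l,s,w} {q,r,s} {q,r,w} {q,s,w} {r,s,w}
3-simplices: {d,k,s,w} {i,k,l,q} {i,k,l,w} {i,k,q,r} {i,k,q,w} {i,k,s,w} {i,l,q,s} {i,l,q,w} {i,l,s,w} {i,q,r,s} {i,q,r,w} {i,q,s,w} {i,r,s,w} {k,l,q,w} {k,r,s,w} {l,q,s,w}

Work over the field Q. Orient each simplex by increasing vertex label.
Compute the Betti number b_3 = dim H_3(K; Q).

n_0=8 n_1=27 n_2=39 n_3=16  [Q]
∂1: piv[di,dk,dl,dr,ds,dw,iq] rk=7  ker:ik,il,ir,is,iw,kl,kq,kr,ks,kw,lq,lr,ls,lw,qr,qs,qw,rs,rw,sw
∂2: piv[dil,diw,dkr,dks,dkw,dlw,drs,drw,dsw,ikl,ikq,ikr,iks,ikw,ilq,ils,iqr,iqs,iqw,lrs] rk=20  ker:ilw,irs,irw,isw,klq,kls,klw,kqr,kqw,krs,krw,ksw,lqs,lqw,lsw,qrs,qrw,qsw,rsw
∂3: piv[dksw,iklq,iklw,ikqr,ikqw,iksw,ilqs,ilqw,ilsw,iqrs,iqrw,iqsw,irsw,krsw] rk=14  ker:klqw,lqsw
b_3=(16−14)−0=2

b_3=2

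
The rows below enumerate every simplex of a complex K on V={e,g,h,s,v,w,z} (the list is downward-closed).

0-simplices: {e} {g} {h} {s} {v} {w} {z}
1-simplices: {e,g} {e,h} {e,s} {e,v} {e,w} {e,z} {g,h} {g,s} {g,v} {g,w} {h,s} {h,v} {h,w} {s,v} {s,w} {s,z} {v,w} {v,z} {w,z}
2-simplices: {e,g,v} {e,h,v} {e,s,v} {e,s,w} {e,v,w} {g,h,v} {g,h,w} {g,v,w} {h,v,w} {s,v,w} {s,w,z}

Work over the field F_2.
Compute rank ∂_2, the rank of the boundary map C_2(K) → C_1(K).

n_0=7 n_1=19 n_2=11  [Z2]
∂1: piv[eg,eh,es,ev,ew,ez] rk=6  ker:gh,gs,gv,gw,hs,hv,hw,sv,sw,sz,vw,vz,wz
∂2: piv[egv,ehv,esv,esw,evw,ghv,ghw,gvw,swz] rk=9  ker:hvw,svw
rk∂_2=9

rank∂_2=9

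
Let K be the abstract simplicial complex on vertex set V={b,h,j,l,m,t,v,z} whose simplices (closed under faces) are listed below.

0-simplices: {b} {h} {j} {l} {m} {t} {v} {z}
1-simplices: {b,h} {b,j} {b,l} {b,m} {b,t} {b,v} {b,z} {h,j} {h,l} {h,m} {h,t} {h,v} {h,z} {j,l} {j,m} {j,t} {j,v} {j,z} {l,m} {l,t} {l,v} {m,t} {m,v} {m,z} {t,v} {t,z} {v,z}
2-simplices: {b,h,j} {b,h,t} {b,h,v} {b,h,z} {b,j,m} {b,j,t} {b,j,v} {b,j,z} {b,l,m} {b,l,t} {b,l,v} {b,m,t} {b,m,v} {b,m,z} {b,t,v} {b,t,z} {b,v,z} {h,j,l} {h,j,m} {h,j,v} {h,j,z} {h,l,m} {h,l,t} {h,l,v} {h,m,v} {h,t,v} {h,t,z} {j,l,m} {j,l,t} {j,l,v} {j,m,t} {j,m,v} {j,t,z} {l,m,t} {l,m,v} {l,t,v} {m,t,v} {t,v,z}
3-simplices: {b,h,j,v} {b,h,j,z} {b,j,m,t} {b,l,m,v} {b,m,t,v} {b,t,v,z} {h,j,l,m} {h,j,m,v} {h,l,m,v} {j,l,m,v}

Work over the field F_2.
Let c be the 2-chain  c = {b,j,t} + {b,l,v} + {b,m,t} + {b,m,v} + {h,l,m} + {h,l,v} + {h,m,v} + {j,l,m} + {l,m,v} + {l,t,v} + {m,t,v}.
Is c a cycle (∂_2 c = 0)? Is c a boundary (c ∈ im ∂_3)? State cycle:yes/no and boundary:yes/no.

cycle:no boundary:no

n_0=8 n_1=27 n_2=38 n_3=10  [Z2]
∂1: piv[bh,bj,bl,bm,bt,bv,bz] rk=7  ker:hj,hl,hm,ht,hv,hz,jl,jm,jt,jv,jz,lm,lt,lv,mt,mv,mz,tv,tz,vz
∂2: piv[bhj,bht,bhv,bhz,bjm,bjt,bjv,bjz,blm,blt,blv,bmt,bmv,bmz,btv,btz,bvz,hjl,hjm,hlm] rk=20  ker:hjv,hjz,hlt,hlv,hmv,htv,htz,jlm,jlt,jlv,jmt,jmv,jtz,lmt,lmv,ltv,mtv,tvz
∂3: piv[bhjv,bhjz,bjmt,blmv,bmtv,btvz,hjlm,hjmv,hlmv,jlmv] rk=10
∂2c = {b,j} + {b,l} + {j,l} + {j,m} + {j,t} + {l,m} + {l,t}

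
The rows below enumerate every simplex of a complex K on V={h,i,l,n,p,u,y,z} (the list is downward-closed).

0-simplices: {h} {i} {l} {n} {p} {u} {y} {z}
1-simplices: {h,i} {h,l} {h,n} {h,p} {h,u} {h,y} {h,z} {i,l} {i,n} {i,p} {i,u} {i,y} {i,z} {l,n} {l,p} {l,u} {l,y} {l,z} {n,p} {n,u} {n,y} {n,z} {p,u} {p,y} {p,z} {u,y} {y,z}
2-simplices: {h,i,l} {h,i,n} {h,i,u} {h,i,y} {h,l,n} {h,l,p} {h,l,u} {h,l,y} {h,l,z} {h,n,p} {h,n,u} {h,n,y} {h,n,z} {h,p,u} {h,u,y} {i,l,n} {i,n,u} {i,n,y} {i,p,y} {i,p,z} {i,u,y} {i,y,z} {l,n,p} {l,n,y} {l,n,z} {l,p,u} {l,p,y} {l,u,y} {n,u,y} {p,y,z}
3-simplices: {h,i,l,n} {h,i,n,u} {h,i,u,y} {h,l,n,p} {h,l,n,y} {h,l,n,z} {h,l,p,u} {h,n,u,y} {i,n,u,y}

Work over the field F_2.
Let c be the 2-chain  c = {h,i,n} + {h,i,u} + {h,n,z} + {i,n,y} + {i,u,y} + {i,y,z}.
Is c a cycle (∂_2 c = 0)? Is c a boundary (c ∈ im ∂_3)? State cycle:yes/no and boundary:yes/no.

n_0=8 n_1=27 n_2=30 n_3=9  [Z2]
∂1: piv[hi,hl,hn,hp,hu,hy,hz] rk=7  ker:il,in,ip,iu,iy,iz,ln,lp,lu,ly,lz,np,nu,ny,nz,pu,py,pz,uy,yz
∂2: piv[hil,hin,hiu,hiy,hln,hlp,hlu,hly,hlz,hnp,hnu,hny,hnz,hpu,huy,ipy,ipz,iyz,lpy] rk=19  ker:iln,inu,iny,iuy,lnp,lny,lnz,lpu,luy,nuy,pyz
∂3: piv[hiln,hinu,hiuy,hlnp,hlny,hlnz,hlpu,hnuy,inuy] rk=9
∂2c = {h,u} + {h,z} + {i,y} + {i,z} + {n,y} + {n,z} + {u,y} + {y,z}

cycle:no boundary:no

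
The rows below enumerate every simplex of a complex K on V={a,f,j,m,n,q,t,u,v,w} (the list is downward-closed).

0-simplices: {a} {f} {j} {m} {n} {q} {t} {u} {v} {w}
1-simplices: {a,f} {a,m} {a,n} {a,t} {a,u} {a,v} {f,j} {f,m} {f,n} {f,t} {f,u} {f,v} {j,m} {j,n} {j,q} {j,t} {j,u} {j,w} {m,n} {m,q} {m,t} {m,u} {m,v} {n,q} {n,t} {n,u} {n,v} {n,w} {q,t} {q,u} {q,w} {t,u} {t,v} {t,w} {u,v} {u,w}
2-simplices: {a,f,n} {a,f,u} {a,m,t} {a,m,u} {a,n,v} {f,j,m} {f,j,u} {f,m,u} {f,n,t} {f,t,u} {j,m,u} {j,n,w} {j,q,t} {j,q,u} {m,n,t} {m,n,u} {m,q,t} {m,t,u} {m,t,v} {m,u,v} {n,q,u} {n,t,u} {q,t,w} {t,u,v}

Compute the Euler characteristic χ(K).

n_0=10 n_1=36 n_2=24
χ=+10−36+24=-2

χ(K)=-2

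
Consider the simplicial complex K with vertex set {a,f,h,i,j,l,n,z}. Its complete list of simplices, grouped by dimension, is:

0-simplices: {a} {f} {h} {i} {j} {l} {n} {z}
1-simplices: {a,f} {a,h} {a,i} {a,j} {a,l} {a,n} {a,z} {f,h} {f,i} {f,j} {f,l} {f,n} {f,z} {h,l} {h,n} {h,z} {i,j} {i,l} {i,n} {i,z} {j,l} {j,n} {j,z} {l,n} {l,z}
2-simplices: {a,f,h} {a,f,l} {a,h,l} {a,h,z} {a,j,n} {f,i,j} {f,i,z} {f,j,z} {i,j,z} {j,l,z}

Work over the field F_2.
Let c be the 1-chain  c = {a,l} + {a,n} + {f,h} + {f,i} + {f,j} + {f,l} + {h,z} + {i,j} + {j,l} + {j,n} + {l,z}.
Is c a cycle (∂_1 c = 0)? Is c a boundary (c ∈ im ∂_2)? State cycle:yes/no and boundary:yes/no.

cycle:yes boundary:no

n_0=8 n_1=25 n_2=10  [Z2]
∂1: piv[af,ah,ai,aj,al,an,az] rk=7  ker:fh,fi,fj,fl,fn,fz,hl,hn,hz,ij,il,in,iz,jl,jn,jz,ln,lz
∂2: piv[afh,afl,ahl,ahz,ajn,fij,fiz,fjz,jlz] rk=9  ker:ijz
∂1c = 0
c vs im∂2: residual ≠ 0 ⇒ not boundary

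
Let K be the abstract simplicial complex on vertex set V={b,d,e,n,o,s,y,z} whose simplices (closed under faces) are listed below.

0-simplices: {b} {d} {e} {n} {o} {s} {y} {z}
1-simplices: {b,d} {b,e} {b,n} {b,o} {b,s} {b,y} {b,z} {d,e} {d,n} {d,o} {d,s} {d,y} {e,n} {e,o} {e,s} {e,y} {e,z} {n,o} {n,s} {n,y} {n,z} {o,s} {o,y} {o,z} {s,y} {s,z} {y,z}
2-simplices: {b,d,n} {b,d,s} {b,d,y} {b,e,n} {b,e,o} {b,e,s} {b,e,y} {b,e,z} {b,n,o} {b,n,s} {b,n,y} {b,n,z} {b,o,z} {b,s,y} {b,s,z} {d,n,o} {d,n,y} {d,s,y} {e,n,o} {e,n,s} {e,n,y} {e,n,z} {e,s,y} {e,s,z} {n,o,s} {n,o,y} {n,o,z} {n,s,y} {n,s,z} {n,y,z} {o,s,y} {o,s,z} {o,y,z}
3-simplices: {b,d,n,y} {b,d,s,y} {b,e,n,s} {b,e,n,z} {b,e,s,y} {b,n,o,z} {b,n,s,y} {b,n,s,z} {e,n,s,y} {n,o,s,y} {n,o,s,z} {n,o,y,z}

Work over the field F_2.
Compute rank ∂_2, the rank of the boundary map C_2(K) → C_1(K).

rank∂_2=19

n_0=8 n_1=27 n_2=33 n_3=12  [Z2]
∂1: piv[bd,be,bn,bo,bs,by,bz] rk=7  ker:de,dn,do,ds,dy,en,eo,es,ey,ez,no,ns,ny,nz,os,oy,oz,sy,sz,yz
∂2: piv[bdn,bds,bdy,ben,beo,bes,bey,bez,bno,bns,bny,bnz,boz,bsy,bsz,dno,nos,noy,nyz] rk=19  ker:dny,dsy,eno,ens,eny,enz,esy,esz,noz,nsy,nsz,osy,osz,oyz
∂3: piv[bdny,bdsy,bens,benz,besy,bnoz,bnsy,bnsz,ensy,nosy,nosz,noyz] rk=12
rk∂_2=19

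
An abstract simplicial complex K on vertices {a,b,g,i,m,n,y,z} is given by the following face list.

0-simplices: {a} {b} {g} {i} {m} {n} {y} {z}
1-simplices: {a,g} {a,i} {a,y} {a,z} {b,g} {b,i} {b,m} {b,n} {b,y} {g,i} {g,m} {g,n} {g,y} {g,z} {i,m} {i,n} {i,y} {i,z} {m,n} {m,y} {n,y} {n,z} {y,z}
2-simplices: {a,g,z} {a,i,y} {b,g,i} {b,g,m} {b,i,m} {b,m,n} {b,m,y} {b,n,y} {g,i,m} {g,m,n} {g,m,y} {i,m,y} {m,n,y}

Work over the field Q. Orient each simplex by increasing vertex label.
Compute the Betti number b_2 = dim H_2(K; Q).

b_2=2

n_0=8 n_1=23 n_2=13  [Q]
∂1: piv[ag,ai,ay,az,bg,bm,bn] rk=7  ker:bi,by,gi,gm,gn,gy,gz,im,in,iy,iz,mn,my,ny,nz,yz
∂2: piv[agz,aiy,bgi,bgm,bim,bmn,bmy,bny,gmn,gmy,imy] rk=11  ker:gim,mny
b_2=(13−11)−0=2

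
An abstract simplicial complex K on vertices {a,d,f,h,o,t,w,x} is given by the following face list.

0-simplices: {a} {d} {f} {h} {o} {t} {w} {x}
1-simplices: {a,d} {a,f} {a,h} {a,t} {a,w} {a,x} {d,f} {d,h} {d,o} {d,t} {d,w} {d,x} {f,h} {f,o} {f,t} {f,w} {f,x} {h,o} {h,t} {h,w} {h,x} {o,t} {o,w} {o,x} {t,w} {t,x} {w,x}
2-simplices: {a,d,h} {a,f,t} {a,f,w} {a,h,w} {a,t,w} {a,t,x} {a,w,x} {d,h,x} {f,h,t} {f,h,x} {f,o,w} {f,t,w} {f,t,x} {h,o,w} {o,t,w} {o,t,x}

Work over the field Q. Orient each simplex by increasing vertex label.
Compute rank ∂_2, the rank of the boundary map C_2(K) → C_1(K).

n_0=8 n_1=27 n_2=16  [Q]
∂1: piv[ad,af,ah,at,aw,ax,do] rk=7  ker:df,dh,dt,dw,dx,fh,fo,ft,fw,fx,ho,ht,hw,hx,ot,ow,ox,tw,tx,wx
∂2: piv[adh,aft,afw,ahw,atw,atx,awx,dhx,fht,fhx,fow,ftx,how,otw,otx] rk=15  ker:ftw
rk∂_2=15

rank∂_2=15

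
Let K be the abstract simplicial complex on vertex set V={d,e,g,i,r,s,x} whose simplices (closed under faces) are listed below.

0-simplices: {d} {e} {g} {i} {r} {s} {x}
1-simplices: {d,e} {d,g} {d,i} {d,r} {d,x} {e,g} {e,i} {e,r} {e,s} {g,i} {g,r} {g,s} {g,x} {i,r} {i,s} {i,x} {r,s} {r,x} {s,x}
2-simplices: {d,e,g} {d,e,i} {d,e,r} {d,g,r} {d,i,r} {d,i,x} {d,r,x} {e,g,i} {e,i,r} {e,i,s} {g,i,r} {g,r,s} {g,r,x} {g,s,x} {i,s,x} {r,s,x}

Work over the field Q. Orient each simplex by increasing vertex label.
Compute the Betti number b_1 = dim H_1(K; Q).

b_1=0

n_0=7 n_1=19 n_2=16  [Q]
∂1: piv[de,dg,di,dr,dx,es] rk=6  ker:eg,ei,er,gi,gr,gs,gx,ir,is,ix,rs,rx,sx
∂2: piv[deg,dei,der,dgr,dir,dix,drx,egi,eis,grs,grx,gsx,isx] rk=13  ker:eir,gir,rsx
b_1=(19−6)−13=0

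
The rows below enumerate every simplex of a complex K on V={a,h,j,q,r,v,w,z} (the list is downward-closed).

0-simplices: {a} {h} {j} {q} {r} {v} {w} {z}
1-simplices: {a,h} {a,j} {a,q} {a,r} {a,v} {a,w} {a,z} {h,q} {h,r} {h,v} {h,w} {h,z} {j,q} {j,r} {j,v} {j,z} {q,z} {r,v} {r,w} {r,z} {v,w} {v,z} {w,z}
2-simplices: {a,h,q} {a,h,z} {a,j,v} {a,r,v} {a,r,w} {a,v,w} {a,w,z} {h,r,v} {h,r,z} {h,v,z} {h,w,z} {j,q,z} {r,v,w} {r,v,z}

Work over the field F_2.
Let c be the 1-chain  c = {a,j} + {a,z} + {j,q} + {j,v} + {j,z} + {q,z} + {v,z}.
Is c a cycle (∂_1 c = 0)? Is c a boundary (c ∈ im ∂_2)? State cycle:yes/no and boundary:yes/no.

n_0=8 n_1=23 n_2=14  [Z2]
∂1: piv[ah,aj,aq,ar,av,aw,az] rk=7  ker:hq,hr,hv,hw,hz,jq,jr,jv,jz,qz,rv,rw,rz,vw,vz,wz
∂2: piv[ahq,ahz,ajv,arv,arw,avw,awz,hrv,hrz,hvz,hwz,jqz] rk=12  ker:rvw,rvz
∂1c = 0
c vs im∂2: residual ≠ 0 ⇒ not boundary

cycle:yes boundary:no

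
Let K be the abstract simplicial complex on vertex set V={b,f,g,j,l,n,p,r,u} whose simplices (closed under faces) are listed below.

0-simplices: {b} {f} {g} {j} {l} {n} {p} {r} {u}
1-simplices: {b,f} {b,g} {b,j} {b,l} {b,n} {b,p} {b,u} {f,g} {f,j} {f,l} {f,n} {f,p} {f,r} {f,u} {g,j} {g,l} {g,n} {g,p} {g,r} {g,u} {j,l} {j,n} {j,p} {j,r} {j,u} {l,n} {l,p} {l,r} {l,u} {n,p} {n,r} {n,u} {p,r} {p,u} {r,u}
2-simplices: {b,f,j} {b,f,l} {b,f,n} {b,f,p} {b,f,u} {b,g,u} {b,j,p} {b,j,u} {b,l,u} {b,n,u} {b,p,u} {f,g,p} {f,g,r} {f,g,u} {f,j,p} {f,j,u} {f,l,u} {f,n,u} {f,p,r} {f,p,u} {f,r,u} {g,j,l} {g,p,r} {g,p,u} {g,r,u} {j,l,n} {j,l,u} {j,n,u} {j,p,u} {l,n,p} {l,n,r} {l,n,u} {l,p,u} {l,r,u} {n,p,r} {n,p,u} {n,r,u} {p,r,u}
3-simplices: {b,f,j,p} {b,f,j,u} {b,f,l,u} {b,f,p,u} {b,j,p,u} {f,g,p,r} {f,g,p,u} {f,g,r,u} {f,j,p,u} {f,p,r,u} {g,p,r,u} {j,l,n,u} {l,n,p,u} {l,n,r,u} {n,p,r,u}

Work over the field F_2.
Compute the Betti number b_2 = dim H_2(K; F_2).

n_0=9 n_1=35 n_2=38 n_3=15  [Z2]
∂1: piv[bf,bg,bj,bl,bn,bp,bu,fr] rk=8  ker:fg,fj,fl,fn,fp,fu,gj,gl,gn,gp,gr,gu,jl,jn,jp,jr,ju,ln,lp,lr,lu,np,nr,nu,pr,pu,ru
∂2: piv[bfj,bfl,bfn,bfp,bfu,bgu,bjp,bju,blu,bnu,bpu,fgp,fgr,fgu,fpr,fru,gjl,jln,jlu,jnu,lnp,lnr,lpu,lru] rk=24  ker:fjp,fju,flu,fnu,fpu,gpr,gpu,gru,jpu,lnu,npr,npu,nru,pru
∂3: piv[bfjp,bfju,bflu,bfpu,bjpu,fgpr,fgpu,fgru,fpru,jlnu,lnpu,lnru,npru] rk=13  ker:fjpu,gpru
b_2=(38−24)−13=1

b_2=1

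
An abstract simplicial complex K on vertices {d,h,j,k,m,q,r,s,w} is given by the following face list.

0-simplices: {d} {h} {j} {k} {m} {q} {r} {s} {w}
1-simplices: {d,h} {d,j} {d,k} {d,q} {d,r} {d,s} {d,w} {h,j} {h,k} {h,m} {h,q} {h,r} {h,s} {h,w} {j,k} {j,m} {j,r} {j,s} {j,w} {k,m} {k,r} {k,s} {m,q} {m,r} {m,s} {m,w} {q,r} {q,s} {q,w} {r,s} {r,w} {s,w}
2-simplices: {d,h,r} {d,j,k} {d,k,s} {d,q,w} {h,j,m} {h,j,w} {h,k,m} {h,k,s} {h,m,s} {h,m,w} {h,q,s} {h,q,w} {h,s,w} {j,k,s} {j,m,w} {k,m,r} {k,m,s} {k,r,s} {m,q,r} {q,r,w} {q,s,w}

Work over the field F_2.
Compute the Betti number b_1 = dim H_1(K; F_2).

b_1=6

n_0=9 n_1=32 n_2=21  [Z2]
∂1: piv[dh,dj,dk,dq,dr,ds,dw,hm] rk=8  ker:hj,hk,hq,hr,hs,hw,jk,jm,jr,js,jw,km,kr,ks,mq,mr,ms,mw,qr,qs,qw,rs,rw,sw
∂2: piv[dhr,djk,dks,dqw,hjm,hjw,hkm,hks,hms,hmw,hqs,hqw,hsw,jks,kmr,krs,mqr,qrw] rk=18  ker:jmw,kms,qsw
b_1=(32−8)−18=6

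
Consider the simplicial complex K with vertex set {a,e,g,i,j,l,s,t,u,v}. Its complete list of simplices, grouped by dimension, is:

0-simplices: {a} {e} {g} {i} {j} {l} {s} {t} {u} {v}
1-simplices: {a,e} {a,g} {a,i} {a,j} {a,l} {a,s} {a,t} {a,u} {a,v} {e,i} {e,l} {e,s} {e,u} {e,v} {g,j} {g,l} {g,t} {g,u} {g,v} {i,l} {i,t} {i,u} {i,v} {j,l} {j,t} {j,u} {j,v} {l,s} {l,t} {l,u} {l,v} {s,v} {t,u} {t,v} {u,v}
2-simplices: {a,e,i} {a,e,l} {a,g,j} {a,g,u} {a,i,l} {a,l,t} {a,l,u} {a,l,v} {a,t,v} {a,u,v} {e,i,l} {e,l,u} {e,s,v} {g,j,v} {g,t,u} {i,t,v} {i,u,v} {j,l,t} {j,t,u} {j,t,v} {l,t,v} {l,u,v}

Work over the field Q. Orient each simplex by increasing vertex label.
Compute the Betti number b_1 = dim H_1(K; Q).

b_1=7

n_0=10 n_1=35 n_2=22  [Q]
∂1: piv[ae,ag,ai,aj,al,as,at,au,av] rk=9  ker:ei,el,es,eu,ev,gj,gl,gt,gu,gv,il,it,iu,iv,jl,jt,ju,jv,ls,lt,lu,lv,sv,tu,tv,uv
∂2: piv[aei,ael,agj,agu,ail,alt,alu,alv,atv,auv,elu,esv,gjv,gtu,itv,iuv,jlt,jtu,jtv] rk=19  ker:eil,ltv,luv
b_1=(35−9)−19=7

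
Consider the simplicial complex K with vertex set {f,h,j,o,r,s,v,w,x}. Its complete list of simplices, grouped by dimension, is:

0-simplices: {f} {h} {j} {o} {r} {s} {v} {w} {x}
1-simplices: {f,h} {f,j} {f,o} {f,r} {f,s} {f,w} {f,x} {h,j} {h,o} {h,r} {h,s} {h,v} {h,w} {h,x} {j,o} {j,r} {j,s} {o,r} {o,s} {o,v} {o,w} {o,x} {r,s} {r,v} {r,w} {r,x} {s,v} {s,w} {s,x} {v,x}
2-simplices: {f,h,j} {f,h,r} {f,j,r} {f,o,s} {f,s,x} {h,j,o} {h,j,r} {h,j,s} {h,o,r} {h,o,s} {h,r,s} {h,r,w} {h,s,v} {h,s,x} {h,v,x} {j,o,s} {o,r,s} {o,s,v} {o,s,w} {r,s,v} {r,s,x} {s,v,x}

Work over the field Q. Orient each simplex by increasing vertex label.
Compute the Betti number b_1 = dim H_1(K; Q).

n_0=9 n_1=30 n_2=22  [Q]
∂1: piv[fh,fj,fo,fr,fs,fw,fx,hv] rk=8  ker:hj,ho,hr,hs,hw,hx,jo,jr,js,or,os,ov,ow,ox,rs,rv,rw,rx,sv,sw,sx,vx
∂2: piv[fhj,fhr,fjr,fos,fsx,hjo,hjs,hor,hos,hrs,hrw,hsv,hsx,hvx,osv,osw,rsv,rsx] rk=18  ker:hjr,jos,ors,svx
b_1=(30−8)−18=4

b_1=4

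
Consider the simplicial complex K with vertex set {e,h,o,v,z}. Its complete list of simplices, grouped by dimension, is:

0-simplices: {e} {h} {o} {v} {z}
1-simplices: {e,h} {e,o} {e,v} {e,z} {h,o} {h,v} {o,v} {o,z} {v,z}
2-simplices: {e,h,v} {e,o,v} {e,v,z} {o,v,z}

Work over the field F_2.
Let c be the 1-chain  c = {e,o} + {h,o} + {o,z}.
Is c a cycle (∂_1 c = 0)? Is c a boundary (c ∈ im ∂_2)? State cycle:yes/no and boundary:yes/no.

cycle:no boundary:no

n_0=5 n_1=9 n_2=4  [Z2]
∂1: piv[eh,eo,ev,ez] rk=4  ker:ho,hv,ov,oz,vz
∂2: piv[ehv,eov,evz,ovz] rk=4
∂1c = {e} + {h} + {o} + {z}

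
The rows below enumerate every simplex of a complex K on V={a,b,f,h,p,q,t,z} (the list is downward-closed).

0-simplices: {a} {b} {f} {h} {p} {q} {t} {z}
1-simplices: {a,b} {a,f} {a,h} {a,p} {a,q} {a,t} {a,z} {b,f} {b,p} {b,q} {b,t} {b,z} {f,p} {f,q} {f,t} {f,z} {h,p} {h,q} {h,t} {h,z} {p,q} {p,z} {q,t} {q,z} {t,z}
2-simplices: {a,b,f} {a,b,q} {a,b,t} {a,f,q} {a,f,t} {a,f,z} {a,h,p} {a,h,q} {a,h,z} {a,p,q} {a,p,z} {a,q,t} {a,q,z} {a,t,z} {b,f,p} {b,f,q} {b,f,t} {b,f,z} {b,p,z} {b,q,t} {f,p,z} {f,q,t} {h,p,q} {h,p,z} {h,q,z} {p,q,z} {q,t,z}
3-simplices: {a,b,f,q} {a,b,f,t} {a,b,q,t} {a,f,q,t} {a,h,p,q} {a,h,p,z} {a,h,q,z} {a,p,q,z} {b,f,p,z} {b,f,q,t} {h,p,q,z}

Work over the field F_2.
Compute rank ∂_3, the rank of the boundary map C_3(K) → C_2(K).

n_0=8 n_1=25 n_2=27 n_3=11  [Z2]
∂1: piv[ab,af,ah,ap,aq,at,az] rk=7  ker:bf,bp,bq,bt,bz,fp,fq,ft,fz,hp,hq,ht,hz,pq,pz,qt,qz,tz
∂2: piv[abf,abq,abt,afq,aft,afz,ahp,ahq,ahz,apq,apz,aqt,aqz,atz,bfp,bfz,bpz] rk=17  ker:bfq,bft,bqt,fpz,fqt,hpq,hpz,hqz,pqz,qtz
∂3: piv[abfq,abft,abqt,afqt,ahpq,ahpz,ahqz,apqz,bfpz] rk=9  ker:bfqt,hpqz
rk∂_3=9

rank∂_3=9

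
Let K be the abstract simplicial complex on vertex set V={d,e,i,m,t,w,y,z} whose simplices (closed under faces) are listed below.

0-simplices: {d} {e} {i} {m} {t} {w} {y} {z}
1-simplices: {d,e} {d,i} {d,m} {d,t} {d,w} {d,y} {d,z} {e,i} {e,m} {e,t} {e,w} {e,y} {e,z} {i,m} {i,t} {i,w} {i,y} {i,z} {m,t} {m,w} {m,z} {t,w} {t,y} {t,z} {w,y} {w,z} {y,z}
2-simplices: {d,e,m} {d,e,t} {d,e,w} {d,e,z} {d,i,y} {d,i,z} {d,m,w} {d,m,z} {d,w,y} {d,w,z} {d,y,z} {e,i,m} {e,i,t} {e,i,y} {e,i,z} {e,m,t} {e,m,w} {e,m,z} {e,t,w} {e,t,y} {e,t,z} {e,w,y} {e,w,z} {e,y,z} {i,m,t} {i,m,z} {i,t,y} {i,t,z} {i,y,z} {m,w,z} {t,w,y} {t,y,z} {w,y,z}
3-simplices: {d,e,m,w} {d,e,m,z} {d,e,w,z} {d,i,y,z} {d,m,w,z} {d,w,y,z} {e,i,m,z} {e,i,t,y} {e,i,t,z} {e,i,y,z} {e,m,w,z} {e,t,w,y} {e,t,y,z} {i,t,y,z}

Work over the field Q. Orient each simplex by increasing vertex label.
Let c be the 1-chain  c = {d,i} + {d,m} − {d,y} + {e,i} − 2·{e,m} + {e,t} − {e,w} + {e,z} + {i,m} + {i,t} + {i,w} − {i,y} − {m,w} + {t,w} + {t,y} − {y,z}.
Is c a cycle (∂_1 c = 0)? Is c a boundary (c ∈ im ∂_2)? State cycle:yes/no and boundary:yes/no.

n_0=8 n_1=27 n_2=33 n_3=14  [Q]
∂1: piv[de,di,dm,dt,dw,dy,dz] rk=7  ker:ei,em,et,ew,ey,ez,im,it,iw,iy,iz,mt,mw,mz,tw,ty,tz,wy,wz,yz
∂2: piv[dem,det,dew,dez,diy,diz,dmw,dmz,dwy,dwz,dyz,eim,eit,eiy,eiz,emt,etw,ety,etz] rk=19  ker:emw,emz,ewy,ewz,eyz,imt,imz,ity,itz,iyz,mwz,twy,tyz,wyz
∂3: piv[demw,demz,dewz,diyz,dmwz,dwyz,eimz,eity,eitz,eiyz,etwy,etyz] rk=12  ker:emwz,ityz
∂1c = −{d} + {m}

cycle:no boundary:no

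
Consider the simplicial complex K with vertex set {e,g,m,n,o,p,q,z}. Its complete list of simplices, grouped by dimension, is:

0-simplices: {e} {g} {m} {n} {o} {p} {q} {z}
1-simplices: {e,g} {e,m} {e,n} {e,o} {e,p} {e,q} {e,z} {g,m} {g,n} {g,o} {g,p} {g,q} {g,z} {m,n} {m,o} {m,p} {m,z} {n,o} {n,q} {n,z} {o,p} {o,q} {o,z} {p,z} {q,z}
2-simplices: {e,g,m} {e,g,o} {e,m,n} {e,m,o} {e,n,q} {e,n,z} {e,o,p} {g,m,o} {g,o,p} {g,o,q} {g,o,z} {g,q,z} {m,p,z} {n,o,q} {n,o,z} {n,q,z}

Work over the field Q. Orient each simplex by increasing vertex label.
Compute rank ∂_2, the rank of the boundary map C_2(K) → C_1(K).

rank∂_2=14

n_0=8 n_1=25 n_2=16  [Q]
∂1: piv[eg,em,en,eo,ep,eq,ez] rk=7  ker:gm,gn,go,gp,gq,gz,mn,mo,mp,mz,no,nq,nz,op,oq,oz,pz,qz
∂2: piv[egm,ego,emn,emo,enq,enz,eop,gop,goq,goz,gqz,mpz,noq,noz] rk=14  ker:gmo,nqz
rk∂_2=14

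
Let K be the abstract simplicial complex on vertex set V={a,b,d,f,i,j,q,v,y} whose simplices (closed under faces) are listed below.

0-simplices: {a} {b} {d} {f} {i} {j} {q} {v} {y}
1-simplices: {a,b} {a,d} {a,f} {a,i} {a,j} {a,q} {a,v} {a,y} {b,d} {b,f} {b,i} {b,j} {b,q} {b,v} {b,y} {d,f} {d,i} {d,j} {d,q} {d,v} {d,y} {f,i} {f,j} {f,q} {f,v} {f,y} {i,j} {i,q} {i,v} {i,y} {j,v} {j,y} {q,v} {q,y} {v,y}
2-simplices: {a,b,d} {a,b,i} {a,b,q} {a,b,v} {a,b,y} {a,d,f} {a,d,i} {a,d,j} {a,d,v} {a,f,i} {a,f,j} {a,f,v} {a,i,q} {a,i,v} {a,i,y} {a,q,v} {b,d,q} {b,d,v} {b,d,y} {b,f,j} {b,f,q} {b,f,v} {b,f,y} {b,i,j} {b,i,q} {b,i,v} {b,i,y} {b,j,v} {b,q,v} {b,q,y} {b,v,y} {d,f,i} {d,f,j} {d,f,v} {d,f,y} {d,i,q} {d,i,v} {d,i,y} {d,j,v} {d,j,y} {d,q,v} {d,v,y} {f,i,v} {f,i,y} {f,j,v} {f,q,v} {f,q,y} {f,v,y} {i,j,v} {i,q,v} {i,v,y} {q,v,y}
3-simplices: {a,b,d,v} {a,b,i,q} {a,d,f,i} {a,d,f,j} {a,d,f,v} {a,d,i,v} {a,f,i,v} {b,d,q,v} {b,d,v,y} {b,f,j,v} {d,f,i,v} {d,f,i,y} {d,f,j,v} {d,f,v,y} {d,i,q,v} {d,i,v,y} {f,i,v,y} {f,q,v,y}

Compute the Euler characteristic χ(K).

χ(K)=8

n_0=9 n_1=35 n_2=52 n_3=18
χ=+9−35+52−18=8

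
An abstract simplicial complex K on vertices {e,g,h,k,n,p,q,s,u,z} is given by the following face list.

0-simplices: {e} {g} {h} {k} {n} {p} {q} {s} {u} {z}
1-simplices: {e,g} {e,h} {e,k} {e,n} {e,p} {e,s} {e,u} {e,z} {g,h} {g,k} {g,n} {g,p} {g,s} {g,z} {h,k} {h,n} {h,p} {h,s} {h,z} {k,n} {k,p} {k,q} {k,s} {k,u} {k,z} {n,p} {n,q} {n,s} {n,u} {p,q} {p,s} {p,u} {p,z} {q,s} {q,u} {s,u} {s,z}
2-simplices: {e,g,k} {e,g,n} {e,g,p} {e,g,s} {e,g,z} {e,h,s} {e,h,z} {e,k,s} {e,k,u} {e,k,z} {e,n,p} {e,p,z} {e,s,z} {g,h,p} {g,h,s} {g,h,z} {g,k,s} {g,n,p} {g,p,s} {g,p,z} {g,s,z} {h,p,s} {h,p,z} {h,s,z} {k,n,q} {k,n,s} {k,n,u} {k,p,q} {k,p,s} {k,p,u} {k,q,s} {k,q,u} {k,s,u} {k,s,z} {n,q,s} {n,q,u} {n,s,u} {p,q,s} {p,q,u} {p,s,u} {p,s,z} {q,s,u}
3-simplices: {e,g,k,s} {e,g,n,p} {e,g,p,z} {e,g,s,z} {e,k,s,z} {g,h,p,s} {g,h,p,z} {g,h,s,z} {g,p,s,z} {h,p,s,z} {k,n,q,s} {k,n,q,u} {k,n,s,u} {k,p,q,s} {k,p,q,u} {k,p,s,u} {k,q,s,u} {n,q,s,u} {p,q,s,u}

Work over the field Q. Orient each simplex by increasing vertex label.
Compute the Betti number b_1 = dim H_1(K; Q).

n_0=10 n_1=37 n_2=42 n_3=19  [Q]
∂1: piv[eg,eh,ek,en,ep,es,eu,ez,kq] rk=9  ker:gh,gk,gn,gp,gs,gz,hk,hn,hp,hs,hz,kn,kp,ks,ku,kz,np,nq,ns,nu,pq,ps,pu,pz,qs,qu,su,sz
∂2: piv[egk,egn,egp,egs,egz,ehs,ehz,eks,eku,ekz,enp,epz,esz,ghp,ghs,gps,knq,kns,knu,kpq,kps,kpu,kqs,kqu,ksu] rk=25  ker:ghz,gks,gnp,gpz,gsz,hps,hpz,hsz,ksz,nqs,nqu,nsu,pqs,pqu,psu,psz,qsu
∂3: piv[egks,egnp,egpz,egsz,eksz,ghps,ghpz,ghsz,gpsz,knqs,knqu,knsu,kpqs,kpqu,kpsu,kqsu] rk=16  ker:hpsz,nqsu,pqsu
b_1=(37−9)−25=3

b_1=3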